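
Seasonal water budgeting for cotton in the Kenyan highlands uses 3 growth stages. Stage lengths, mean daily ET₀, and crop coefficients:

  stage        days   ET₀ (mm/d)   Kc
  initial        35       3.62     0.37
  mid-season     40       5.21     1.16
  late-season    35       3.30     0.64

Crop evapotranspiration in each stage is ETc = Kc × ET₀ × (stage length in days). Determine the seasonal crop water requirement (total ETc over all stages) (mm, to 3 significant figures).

363 mm

initial: 0.37 × 3.62 × 35 = 46.88 mm
mid-season: 1.16 × 5.21 × 40 = 241.74 mm
late-season: 0.64 × 3.30 × 35 = 73.92 mm
Seasonal total = 362.54 mm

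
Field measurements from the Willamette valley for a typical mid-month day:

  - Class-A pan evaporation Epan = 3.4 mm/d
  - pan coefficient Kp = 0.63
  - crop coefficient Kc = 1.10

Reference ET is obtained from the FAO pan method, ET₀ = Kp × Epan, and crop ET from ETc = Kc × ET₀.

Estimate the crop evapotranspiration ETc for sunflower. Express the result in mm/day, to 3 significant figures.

2.36 mm/day

ET₀ = 0.63 × 3.4 = 2.1420 mm/d
ETc = Kc × ET₀ = 1.10 × 2.1420 = 2.3562 mm/d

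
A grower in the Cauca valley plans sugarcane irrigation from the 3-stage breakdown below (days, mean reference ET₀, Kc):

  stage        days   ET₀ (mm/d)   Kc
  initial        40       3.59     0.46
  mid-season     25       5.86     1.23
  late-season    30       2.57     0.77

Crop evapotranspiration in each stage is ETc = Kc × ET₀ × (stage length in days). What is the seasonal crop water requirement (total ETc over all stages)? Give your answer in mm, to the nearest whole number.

initial: 0.46 × 3.59 × 40 = 66.06 mm
mid-season: 1.23 × 5.86 × 25 = 180.20 mm
late-season: 0.77 × 2.57 × 30 = 59.37 mm
Seasonal total = 305.63 mm

306 mm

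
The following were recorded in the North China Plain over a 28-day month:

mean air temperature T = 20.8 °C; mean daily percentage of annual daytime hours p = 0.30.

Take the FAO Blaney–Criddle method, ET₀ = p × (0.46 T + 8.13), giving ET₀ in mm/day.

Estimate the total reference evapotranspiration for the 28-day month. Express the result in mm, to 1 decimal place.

148.7 mm

ET₀ = 0.30 × (0.46 × 20.8 + 8.13) = 0.30 × 17.698 = 5.3094 mm/d
Monthly total = 5.3094 × 28 = 148.663 mm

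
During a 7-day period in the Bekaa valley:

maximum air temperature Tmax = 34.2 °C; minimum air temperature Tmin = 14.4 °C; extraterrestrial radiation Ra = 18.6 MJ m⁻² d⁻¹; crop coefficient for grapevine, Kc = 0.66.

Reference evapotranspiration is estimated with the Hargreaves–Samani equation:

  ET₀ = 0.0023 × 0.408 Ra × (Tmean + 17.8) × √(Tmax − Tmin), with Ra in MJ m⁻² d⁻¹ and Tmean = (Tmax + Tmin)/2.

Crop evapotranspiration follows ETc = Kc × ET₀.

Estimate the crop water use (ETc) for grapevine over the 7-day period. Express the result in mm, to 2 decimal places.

Tmean = (34.2 + 14.4)/2 = 24.30 °C
0.408 Ra = 0.408 × 18.6 = 7.5888 mm/d equivalent
ET₀ = 0.0023 × 7.5888 × (24.30 + 17.8) × √19.8 = 0.0023 × 7.5888 × 42.10 × 4.4497 = 3.2697 mm/d
ETc = Kc × ET₀ = 0.66 × 3.2697 = 2.1580 mm/d
Over 7 days: 2.1580 × 7 = 15.106 mm

15.11 mm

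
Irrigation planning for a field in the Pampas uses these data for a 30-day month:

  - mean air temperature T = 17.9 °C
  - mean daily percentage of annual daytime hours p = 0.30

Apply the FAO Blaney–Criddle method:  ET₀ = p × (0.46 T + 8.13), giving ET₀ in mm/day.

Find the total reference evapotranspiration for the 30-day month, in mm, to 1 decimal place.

147.3 mm

ET₀ = 0.30 × (0.46 × 17.9 + 8.13) = 0.30 × 16.364 = 4.9092 mm/d
Monthly total = 4.9092 × 30 = 147.276 mm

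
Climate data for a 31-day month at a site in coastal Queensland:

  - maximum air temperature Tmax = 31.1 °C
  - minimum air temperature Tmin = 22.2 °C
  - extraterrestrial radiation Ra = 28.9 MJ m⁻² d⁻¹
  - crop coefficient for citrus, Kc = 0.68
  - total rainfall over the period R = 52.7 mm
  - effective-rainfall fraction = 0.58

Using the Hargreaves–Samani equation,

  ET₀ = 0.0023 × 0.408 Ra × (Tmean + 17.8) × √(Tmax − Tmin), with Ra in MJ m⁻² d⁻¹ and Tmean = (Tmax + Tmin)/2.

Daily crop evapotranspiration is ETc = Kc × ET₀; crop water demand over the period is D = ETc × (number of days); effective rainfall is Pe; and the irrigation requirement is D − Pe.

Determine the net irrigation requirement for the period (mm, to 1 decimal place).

45.2 mm

Tmean = (31.1 + 22.2)/2 = 26.65 °C
0.408 Ra = 0.408 × 28.9 = 11.7912 mm/d equivalent
ET₀ = 0.0023 × 11.7912 × (26.65 + 17.8) × √8.9 = 0.0023 × 11.7912 × 44.45 × 2.9833 = 3.5963 mm/d
ETc = Kc × ET₀ = 0.68 × 3.5963 = 2.4455 mm/d
Crop demand D = ETc × 31 d = 2.4455 × 31 = 75.811 mm
Pe = 0.58 × 52.7 = 30.566 mm
D − Pe = 75.811 − 30.566 = 45.245 mm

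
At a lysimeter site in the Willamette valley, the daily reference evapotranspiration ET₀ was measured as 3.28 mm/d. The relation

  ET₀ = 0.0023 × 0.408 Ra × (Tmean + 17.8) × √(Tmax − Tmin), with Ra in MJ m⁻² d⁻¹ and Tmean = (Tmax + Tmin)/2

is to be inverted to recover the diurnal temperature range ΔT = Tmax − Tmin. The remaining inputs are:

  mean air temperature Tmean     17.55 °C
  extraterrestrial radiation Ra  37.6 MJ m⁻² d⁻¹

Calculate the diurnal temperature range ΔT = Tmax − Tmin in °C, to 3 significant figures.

√ΔT = ET₀ / [0.0023 × 0.408 × Ra × (Tmean+17.8)] = 3.28 / (0.0023 × 15.3408 × 35.35) = 2.6297
ΔT = 2.6297² = 6.915 °C

6.92 °C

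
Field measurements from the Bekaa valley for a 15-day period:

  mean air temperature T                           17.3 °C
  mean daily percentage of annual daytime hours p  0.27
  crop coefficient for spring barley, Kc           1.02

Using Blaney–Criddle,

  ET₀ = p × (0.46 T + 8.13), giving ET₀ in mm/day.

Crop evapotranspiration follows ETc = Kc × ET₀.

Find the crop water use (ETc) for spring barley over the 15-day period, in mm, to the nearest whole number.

66 mm

ET₀ = 0.27 × (0.46 × 17.3 + 8.13) = 0.27 × 16.088 = 4.3438 mm/d
ETc = Kc × ET₀ = 1.02 × 4.3438 = 4.4307 mm/d
Over 15 days: 4.4307 × 15 = 66.461 mm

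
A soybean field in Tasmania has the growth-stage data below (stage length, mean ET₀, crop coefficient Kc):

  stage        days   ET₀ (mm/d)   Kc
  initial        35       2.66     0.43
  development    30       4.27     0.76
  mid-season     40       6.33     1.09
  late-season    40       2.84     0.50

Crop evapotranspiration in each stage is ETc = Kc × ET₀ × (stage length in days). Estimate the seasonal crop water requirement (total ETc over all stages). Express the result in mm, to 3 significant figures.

470 mm

initial: 0.43 × 2.66 × 35 = 40.03 mm
development: 0.76 × 4.27 × 30 = 97.36 mm
mid-season: 1.09 × 6.33 × 40 = 275.99 mm
late-season: 0.50 × 2.84 × 40 = 56.80 mm
Seasonal total = 470.18 mm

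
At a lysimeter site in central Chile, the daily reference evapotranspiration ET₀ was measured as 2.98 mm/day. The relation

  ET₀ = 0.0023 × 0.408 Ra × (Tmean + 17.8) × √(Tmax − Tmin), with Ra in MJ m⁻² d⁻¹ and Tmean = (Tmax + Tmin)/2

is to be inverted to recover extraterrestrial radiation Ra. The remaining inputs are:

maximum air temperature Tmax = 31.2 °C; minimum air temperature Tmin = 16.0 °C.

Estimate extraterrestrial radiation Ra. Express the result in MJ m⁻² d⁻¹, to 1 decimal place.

Tmean = (31.2+16.0)/2 = 23.60 °C; ΔT = 15.2
Ra = ET₀ / [0.0023 × 0.408 × (Tmean+17.8) × √ΔT]
   = 2.98 / (0.0023 × 0.408 × 41.40 × 3.8987) = 19.675 MJ m⁻² d⁻¹

19.7 MJ m⁻² d⁻¹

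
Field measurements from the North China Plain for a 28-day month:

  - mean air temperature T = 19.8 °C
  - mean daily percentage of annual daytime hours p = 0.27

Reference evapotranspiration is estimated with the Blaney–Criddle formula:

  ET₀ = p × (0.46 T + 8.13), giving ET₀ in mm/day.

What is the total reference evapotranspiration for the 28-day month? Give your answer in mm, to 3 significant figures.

130 mm

ET₀ = 0.27 × (0.46 × 19.8 + 8.13) = 0.27 × 17.238 = 4.6543 mm/d
Monthly total = 4.6543 × 28 = 130.320 mm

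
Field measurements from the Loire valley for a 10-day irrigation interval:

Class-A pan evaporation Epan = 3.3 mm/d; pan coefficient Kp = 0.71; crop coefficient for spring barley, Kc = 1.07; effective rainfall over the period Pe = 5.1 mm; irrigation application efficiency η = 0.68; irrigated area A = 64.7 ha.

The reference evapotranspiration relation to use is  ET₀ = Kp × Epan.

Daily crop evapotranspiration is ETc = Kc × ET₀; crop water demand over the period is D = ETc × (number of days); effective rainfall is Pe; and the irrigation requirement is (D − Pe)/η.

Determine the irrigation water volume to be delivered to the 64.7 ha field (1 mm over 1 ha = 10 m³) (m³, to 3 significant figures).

19000 m³

ET₀ = 0.71 × 3.3 = 2.3430 mm/d
ETc = Kc × ET₀ = 1.07 × 2.3430 = 2.5070 mm/d
Crop demand D = ETc × 10 d = 2.5070 × 10 = 25.070 mm
D − Pe = 25.070 − 5.1 = 19.970 mm
Gross irrigation = 19.970 / 0.68 = 29.368 mm
Volume = 29.368 mm × 64.7 ha × 10 = 19001.1 m³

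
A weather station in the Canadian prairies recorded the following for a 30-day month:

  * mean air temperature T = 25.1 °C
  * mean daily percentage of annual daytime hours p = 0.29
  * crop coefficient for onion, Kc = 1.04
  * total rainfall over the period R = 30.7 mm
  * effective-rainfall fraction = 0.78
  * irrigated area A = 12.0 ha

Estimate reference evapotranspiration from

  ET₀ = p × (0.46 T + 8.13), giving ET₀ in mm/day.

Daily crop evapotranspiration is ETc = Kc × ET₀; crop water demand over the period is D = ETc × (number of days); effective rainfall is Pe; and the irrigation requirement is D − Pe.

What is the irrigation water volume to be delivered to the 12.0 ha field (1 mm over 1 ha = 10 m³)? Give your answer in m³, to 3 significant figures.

ET₀ = 0.29 × (0.46 × 25.1 + 8.13) = 0.29 × 19.676 = 5.7060 mm/d
ETc = Kc × ET₀ = 1.04 × 5.7060 = 5.9342 mm/d
Crop demand D = ETc × 30 d = 5.9342 × 30 = 178.026 mm
Pe = 0.78 × 30.7 = 23.946 mm
D − Pe = 178.026 − 23.946 = 154.080 mm
Volume = 154.080 mm × 12.0 ha × 10 = 18489.6 m³

18500 m³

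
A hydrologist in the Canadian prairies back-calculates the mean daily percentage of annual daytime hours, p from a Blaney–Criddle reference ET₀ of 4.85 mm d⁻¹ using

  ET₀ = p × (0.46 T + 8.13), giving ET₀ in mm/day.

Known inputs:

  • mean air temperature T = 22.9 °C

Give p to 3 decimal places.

p = ET₀ / (0.46 T + 8.13) = 4.85 / (0.46 × 22.9 + 8.13) = 4.85 / 18.664 = 0.2599

0.260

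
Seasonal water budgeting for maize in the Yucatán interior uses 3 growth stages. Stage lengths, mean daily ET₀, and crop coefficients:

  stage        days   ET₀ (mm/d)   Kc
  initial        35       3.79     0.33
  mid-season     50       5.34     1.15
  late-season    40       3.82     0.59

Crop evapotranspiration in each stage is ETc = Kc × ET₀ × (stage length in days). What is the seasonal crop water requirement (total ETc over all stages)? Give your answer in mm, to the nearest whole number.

initial: 0.33 × 3.79 × 35 = 43.77 mm
mid-season: 1.15 × 5.34 × 50 = 307.05 mm
late-season: 0.59 × 3.82 × 40 = 90.15 mm
Seasonal total = 440.97 mm

441 mm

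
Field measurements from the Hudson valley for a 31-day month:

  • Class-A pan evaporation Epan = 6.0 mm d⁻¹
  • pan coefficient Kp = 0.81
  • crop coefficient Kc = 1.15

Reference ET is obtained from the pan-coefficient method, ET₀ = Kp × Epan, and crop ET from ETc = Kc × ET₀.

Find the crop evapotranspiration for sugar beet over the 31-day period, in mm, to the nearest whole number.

173 mm

ET₀ = 0.81 × 6.0 = 4.8600 mm/d
ETc = Kc × ET₀ = 1.15 × 4.8600 = 5.5890 mm/d
Over 31 days: 5.5890 × 31 = 173.259 mm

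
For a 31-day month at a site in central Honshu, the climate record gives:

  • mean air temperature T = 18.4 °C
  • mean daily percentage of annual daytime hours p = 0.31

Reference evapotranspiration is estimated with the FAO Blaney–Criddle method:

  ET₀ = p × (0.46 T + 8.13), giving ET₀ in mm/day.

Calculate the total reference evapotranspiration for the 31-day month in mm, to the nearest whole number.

159 mm

ET₀ = 0.31 × (0.46 × 18.4 + 8.13) = 0.31 × 16.594 = 5.1441 mm/d
Monthly total = 5.1441 × 31 = 159.467 mm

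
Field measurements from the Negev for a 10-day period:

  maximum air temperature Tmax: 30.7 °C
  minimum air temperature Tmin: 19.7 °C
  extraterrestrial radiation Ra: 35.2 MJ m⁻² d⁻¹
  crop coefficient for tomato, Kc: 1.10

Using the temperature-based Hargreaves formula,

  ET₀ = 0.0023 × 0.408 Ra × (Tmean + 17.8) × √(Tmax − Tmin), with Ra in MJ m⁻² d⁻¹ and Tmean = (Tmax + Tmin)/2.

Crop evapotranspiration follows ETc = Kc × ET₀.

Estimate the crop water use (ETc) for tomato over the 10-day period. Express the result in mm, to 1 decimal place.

51.8 mm

Tmean = (30.7 + 19.7)/2 = 25.20 °C
0.408 Ra = 0.408 × 35.2 = 14.3616 mm/d equivalent
ET₀ = 0.0023 × 14.3616 × (25.20 + 17.8) × √11.0 = 0.0023 × 14.3616 × 43.00 × 3.3166 = 4.7108 mm/d
ETc = Kc × ET₀ = 1.10 × 4.7108 = 5.1819 mm/d
Over 10 days: 5.1819 × 10 = 51.819 mm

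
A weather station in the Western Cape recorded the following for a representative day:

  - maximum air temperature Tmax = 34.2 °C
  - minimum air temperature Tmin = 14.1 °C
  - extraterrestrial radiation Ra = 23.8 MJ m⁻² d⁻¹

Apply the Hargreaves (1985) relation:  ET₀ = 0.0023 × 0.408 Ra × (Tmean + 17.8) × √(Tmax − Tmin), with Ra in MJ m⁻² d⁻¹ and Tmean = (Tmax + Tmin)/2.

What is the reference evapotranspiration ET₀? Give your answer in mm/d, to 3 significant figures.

4.20 mm/d

Tmean = (34.2 + 14.1)/2 = 24.15 °C
0.408 Ra = 0.408 × 23.8 = 9.7104 mm/d equivalent
ET₀ = 0.0023 × 9.7104 × (24.15 + 17.8) × √20.1 = 0.0023 × 9.7104 × 41.95 × 4.4833 = 4.2004 mm/d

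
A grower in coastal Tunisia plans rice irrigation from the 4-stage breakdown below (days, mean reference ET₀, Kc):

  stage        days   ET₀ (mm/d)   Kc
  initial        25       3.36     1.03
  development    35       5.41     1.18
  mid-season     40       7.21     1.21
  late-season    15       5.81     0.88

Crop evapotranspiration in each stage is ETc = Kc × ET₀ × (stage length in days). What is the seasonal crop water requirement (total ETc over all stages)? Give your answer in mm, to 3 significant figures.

initial: 1.03 × 3.36 × 25 = 86.52 mm
development: 1.18 × 5.41 × 35 = 223.43 mm
mid-season: 1.21 × 7.21 × 40 = 348.96 mm
late-season: 0.88 × 5.81 × 15 = 76.69 mm
Seasonal total = 735.60 mm

736 mm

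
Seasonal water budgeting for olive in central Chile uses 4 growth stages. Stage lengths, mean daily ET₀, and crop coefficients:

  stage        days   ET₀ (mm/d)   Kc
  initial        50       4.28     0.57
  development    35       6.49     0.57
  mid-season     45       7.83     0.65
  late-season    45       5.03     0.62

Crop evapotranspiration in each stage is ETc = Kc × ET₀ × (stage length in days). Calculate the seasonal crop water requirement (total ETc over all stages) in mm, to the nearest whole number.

621 mm

initial: 0.57 × 4.28 × 50 = 121.98 mm
development: 0.57 × 6.49 × 35 = 129.48 mm
mid-season: 0.65 × 7.83 × 45 = 229.03 mm
late-season: 0.62 × 5.03 × 45 = 140.34 mm
Seasonal total = 620.83 mm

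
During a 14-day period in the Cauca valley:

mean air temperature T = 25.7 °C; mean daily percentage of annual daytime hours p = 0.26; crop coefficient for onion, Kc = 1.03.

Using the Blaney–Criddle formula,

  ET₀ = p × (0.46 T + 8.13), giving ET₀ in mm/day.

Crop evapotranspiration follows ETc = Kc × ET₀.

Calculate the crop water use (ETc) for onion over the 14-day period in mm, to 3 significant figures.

74.8 mm

ET₀ = 0.26 × (0.46 × 25.7 + 8.13) = 0.26 × 19.952 = 5.1875 mm/d
ETc = Kc × ET₀ = 1.03 × 5.1875 = 5.3431 mm/d
Over 14 days: 5.3431 × 14 = 74.803 mm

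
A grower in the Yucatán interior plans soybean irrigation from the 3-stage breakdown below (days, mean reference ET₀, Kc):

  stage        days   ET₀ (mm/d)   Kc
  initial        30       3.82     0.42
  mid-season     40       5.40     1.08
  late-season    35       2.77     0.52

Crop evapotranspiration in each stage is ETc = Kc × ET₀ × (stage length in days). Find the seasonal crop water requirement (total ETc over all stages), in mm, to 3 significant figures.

332 mm

initial: 0.42 × 3.82 × 30 = 48.13 mm
mid-season: 1.08 × 5.40 × 40 = 233.28 mm
late-season: 0.52 × 2.77 × 35 = 50.41 mm
Seasonal total = 331.82 mm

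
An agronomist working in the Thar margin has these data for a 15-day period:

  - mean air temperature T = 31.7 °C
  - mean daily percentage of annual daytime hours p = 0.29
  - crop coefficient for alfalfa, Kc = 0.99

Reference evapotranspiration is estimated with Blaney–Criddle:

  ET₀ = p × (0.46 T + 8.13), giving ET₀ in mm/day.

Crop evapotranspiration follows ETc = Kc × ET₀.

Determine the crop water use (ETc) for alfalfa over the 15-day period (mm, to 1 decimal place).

97.8 mm

ET₀ = 0.29 × (0.46 × 31.7 + 8.13) = 0.29 × 22.712 = 6.5865 mm/d
ETc = Kc × ET₀ = 0.99 × 6.5865 = 6.5206 mm/d
Over 15 days: 6.5206 × 15 = 97.809 mm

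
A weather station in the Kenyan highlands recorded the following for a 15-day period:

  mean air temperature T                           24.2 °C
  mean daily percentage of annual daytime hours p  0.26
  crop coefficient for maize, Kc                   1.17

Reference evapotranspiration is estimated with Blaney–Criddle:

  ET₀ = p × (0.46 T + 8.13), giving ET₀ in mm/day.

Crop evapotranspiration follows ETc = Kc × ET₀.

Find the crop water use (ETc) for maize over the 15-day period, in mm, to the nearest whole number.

88 mm

ET₀ = 0.26 × (0.46 × 24.2 + 8.13) = 0.26 × 19.262 = 5.0081 mm/d
ETc = Kc × ET₀ = 1.17 × 5.0081 = 5.8595 mm/d
Over 15 days: 5.8595 × 15 = 87.893 mm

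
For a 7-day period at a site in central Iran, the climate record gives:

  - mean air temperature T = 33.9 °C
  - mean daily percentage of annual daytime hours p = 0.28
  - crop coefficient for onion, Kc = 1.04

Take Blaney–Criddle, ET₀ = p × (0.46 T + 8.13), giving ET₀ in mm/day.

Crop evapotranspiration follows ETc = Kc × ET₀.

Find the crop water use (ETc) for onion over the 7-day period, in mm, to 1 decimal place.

ET₀ = 0.28 × (0.46 × 33.9 + 8.13) = 0.28 × 23.724 = 6.6427 mm/d
ETc = Kc × ET₀ = 1.04 × 6.6427 = 6.9084 mm/d
Over 7 days: 6.9084 × 7 = 48.359 mm

48.4 mm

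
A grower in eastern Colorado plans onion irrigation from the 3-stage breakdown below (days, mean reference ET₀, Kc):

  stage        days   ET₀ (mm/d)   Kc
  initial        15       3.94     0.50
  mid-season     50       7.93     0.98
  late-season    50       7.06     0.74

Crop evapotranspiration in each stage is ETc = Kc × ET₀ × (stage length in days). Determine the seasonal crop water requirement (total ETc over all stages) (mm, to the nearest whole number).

initial: 0.50 × 3.94 × 15 = 29.55 mm
mid-season: 0.98 × 7.93 × 50 = 388.57 mm
late-season: 0.74 × 7.06 × 50 = 261.22 mm
Seasonal total = 679.34 mm

679 mm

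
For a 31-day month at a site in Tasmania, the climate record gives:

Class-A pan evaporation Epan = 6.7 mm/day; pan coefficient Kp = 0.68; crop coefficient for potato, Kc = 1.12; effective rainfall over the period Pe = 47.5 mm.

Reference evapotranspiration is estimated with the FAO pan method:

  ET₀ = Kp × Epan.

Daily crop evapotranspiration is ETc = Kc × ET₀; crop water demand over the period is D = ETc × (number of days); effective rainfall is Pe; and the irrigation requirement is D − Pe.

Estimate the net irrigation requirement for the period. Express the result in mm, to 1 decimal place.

110.7 mm

ET₀ = 0.68 × 6.7 = 4.5560 mm/d
ETc = Kc × ET₀ = 1.12 × 4.5560 = 5.1027 mm/d
Crop demand D = ETc × 31 d = 5.1027 × 31 = 158.184 mm
D − Pe = 158.184 − 47.5 = 110.684 mm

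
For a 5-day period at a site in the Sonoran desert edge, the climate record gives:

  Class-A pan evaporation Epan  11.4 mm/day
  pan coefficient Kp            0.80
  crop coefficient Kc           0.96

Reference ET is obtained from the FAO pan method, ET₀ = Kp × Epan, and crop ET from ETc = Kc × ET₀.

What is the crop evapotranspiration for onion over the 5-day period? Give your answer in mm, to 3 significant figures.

ET₀ = 0.80 × 11.4 = 9.1200 mm/d
ETc = Kc × ET₀ = 0.96 × 9.1200 = 8.7552 mm/d
Over 5 days: 8.7552 × 5 = 43.776 mm

43.8 mm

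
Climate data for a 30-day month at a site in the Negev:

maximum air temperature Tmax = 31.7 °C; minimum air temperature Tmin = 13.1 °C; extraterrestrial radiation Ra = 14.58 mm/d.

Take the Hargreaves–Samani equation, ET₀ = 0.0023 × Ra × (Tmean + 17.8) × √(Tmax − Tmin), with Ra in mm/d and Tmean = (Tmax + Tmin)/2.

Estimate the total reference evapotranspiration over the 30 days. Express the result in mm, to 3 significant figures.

174 mm

Tmean = (31.7 + 13.1)/2 = 22.40 °C
ET₀ = 0.0023 × 14.58 × (22.40 + 17.8) × √18.6 = 0.0023 × 14.58 × 40.20 × 4.3128 = 5.8139 mm/d
Over 30 days: 5.8139 × 30 = 174.417 mm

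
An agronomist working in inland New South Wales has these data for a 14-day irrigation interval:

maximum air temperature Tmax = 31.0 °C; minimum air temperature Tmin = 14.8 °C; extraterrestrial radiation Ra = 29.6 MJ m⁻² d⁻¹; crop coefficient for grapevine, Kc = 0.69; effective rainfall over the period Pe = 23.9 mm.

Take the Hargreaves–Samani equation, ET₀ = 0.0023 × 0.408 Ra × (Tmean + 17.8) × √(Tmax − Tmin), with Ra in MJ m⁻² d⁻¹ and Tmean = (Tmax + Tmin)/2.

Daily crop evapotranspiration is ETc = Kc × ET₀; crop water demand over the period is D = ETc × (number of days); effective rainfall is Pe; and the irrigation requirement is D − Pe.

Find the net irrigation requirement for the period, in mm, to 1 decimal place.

Tmean = (31.0 + 14.8)/2 = 22.90 °C
0.408 Ra = 0.408 × 29.6 = 12.0768 mm/d equivalent
ET₀ = 0.0023 × 12.0768 × (22.90 + 17.8) × √16.2 = 0.0023 × 12.0768 × 40.70 × 4.0249 = 4.5502 mm/d
ETc = Kc × ET₀ = 0.69 × 4.5502 = 3.1396 mm/d
Crop demand D = ETc × 14 d = 3.1396 × 14 = 43.954 mm
D − Pe = 43.954 − 23.9 = 20.054 mm

20.1 mm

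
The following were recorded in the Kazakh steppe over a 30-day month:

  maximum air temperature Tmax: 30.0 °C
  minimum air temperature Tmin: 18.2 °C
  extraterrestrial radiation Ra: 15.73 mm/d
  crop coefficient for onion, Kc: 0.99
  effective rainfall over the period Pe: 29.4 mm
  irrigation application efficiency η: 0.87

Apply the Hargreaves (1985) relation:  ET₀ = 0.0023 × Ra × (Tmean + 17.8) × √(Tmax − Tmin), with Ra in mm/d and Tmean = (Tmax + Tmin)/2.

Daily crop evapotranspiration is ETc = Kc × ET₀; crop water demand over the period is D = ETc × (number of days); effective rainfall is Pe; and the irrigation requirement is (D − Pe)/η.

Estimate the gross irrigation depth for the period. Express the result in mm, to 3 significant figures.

144 mm

Tmean = (30.0 + 18.2)/2 = 24.10 °C
ET₀ = 0.0023 × 15.73 × (24.10 + 17.8) × √11.8 = 0.0023 × 15.73 × 41.90 × 3.4351 = 5.2073 mm/d
ETc = Kc × ET₀ = 0.99 × 5.2073 = 5.1552 mm/d
Crop demand D = ETc × 30 d = 5.1552 × 30 = 154.656 mm
D − Pe = 154.656 − 29.4 = 125.256 mm
Gross irrigation = 125.256 / 0.87 = 143.972 mm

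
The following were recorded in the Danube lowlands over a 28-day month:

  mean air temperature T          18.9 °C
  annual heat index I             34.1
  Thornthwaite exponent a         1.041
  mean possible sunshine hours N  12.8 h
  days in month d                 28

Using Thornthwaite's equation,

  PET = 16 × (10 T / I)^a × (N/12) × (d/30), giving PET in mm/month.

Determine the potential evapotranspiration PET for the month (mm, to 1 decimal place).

94.7 mm

10T/I = 10 × 18.9 / 34.1 = 5.5425
(10T/I)^a = 5.5425^1.041 = 5.9456
Uncorrected PET = 16 × 5.9456 = 95.130 mm
Correction = (N/12)(d/30) = (12.8/12)(28/30) = 0.9956
PET = 95.130 × 0.9956 = 94.711 mm/month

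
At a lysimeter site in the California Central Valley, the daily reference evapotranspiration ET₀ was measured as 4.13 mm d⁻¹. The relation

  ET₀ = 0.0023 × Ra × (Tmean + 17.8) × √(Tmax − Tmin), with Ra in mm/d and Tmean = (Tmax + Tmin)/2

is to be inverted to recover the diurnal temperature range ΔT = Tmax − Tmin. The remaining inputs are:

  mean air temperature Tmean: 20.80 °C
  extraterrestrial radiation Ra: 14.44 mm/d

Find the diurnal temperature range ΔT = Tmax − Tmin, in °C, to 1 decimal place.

10.4 °C

√ΔT = ET₀ / [0.0023 × Ra × (Tmean+17.8)] = 4.13 / (0.0023 × 14.44 × 38.60) = 3.2216
ΔT = 3.2216² = 10.379 °C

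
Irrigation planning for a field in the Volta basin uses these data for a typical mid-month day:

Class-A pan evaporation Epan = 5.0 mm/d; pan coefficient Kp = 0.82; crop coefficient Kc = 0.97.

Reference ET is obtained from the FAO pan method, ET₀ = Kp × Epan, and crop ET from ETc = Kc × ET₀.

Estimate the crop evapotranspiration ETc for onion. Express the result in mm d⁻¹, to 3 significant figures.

ET₀ = 0.82 × 5.0 = 4.1000 mm/d
ETc = Kc × ET₀ = 0.97 × 4.1000 = 3.9770 mm/d

3.98 mm d⁻¹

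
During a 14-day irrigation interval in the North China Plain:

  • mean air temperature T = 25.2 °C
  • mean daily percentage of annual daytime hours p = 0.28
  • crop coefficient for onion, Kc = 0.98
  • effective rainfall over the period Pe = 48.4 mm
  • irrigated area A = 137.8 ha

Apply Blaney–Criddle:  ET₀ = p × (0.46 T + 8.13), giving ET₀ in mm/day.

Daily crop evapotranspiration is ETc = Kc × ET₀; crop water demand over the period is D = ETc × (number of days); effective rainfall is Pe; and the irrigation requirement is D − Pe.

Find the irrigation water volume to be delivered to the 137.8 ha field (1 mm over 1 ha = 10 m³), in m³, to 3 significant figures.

37700 m³

ET₀ = 0.28 × (0.46 × 25.2 + 8.13) = 0.28 × 19.722 = 5.5222 mm/d
ETc = Kc × ET₀ = 0.98 × 5.5222 = 5.4118 mm/d
Crop demand D = ETc × 14 d = 5.4118 × 14 = 75.765 mm
D − Pe = 75.765 − 48.4 = 27.365 mm
Volume = 27.365 mm × 137.8 ha × 10 = 37709.0 m³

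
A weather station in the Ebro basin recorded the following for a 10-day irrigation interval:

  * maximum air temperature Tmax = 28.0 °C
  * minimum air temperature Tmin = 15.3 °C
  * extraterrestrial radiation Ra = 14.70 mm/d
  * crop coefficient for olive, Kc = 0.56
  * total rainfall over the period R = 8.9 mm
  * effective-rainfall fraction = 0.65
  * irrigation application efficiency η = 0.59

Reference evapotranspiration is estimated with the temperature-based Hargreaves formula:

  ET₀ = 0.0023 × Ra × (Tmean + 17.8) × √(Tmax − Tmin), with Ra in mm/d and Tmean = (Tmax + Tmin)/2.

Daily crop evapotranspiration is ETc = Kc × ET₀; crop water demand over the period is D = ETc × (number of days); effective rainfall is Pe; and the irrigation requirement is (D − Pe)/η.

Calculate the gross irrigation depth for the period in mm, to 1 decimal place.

Tmean = (28.0 + 15.3)/2 = 21.65 °C
ET₀ = 0.0023 × 14.70 × (21.65 + 17.8) × √12.7 = 0.0023 × 14.70 × 39.45 × 3.5637 = 4.7533 mm/d
ETc = Kc × ET₀ = 0.56 × 4.7533 = 2.6618 mm/d
Crop demand D = ETc × 10 d = 2.6618 × 10 = 26.618 mm
Pe = 0.65 × 8.9 = 5.785 mm
D − Pe = 26.618 − 5.785 = 20.833 mm
Gross irrigation = 20.833 / 0.59 = 35.310 mm

35.3 mm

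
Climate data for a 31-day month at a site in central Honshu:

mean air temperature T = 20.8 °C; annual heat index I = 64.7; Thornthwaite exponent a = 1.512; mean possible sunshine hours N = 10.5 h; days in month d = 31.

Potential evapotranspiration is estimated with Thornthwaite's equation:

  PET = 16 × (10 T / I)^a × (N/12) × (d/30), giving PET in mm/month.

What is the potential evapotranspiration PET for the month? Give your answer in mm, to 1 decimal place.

84.6 mm

10T/I = 10 × 20.8 / 64.7 = 3.2148
(10T/I)^a = 3.2148^1.512 = 5.8454
Uncorrected PET = 16 × 5.8454 = 93.526 mm
Correction = (N/12)(d/30) = (10.5/12)(31/30) = 0.9042
PET = 93.526 × 0.9042 = 84.566 mm/month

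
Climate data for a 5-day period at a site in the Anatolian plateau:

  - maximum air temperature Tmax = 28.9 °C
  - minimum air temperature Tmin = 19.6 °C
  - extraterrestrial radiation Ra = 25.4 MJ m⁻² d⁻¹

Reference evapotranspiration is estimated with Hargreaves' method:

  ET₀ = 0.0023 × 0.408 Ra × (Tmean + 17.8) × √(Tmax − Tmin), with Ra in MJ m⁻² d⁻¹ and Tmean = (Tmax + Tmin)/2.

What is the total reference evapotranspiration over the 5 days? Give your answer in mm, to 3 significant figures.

Tmean = (28.9 + 19.6)/2 = 24.25 °C
0.408 Ra = 0.408 × 25.4 = 10.3632 mm/d equivalent
ET₀ = 0.0023 × 10.3632 × (24.25 + 17.8) × √9.3 = 0.0023 × 10.3632 × 42.05 × 3.0496 = 3.0565 mm/d
Over 5 days: 3.0565 × 5 = 15.283 mm

15.3 mm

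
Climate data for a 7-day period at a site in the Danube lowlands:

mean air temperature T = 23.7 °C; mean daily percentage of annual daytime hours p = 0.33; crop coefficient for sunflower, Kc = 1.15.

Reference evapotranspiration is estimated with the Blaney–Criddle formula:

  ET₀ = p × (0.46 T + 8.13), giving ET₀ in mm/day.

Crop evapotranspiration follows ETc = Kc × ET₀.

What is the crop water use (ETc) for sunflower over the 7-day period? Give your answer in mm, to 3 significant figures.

ET₀ = 0.33 × (0.46 × 23.7 + 8.13) = 0.33 × 19.032 = 6.2806 mm/d
ETc = Kc × ET₀ = 1.15 × 6.2806 = 7.2227 mm/d
Over 7 days: 7.2227 × 7 = 50.559 mm

50.6 mm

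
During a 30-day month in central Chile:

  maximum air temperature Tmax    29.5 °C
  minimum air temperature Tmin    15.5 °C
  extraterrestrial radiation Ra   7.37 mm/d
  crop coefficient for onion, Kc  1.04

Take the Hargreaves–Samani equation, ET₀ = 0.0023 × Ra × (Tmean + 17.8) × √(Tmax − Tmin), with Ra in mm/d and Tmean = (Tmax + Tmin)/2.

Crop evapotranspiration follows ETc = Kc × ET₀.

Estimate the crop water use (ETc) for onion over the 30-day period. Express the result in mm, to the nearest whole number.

80 mm

Tmean = (29.5 + 15.5)/2 = 22.50 °C
ET₀ = 0.0023 × 7.37 × (22.50 + 17.8) × √14.0 = 0.0023 × 7.37 × 40.30 × 3.7417 = 2.5560 mm/d
ETc = Kc × ET₀ = 1.04 × 2.5560 = 2.6582 mm/d
Over 30 days: 2.6582 × 30 = 79.746 mm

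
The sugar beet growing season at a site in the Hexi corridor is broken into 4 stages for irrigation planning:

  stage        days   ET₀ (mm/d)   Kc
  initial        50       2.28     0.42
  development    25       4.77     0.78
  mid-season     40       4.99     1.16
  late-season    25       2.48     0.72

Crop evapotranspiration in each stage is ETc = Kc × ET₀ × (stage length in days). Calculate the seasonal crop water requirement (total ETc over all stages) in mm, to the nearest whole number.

initial: 0.42 × 2.28 × 50 = 47.88 mm
development: 0.78 × 4.77 × 25 = 93.02 mm
mid-season: 1.16 × 4.99 × 40 = 231.54 mm
late-season: 0.72 × 2.48 × 25 = 44.64 mm
Seasonal total = 417.08 mm

417 mm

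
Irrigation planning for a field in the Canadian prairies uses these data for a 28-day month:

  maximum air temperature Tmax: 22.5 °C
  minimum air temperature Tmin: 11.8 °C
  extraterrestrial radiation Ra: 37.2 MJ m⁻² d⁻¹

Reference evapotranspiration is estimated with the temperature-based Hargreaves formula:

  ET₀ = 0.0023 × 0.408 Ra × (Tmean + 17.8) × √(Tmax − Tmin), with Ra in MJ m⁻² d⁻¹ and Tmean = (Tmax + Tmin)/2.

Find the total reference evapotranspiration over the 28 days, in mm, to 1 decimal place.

111.7 mm

Tmean = (22.5 + 11.8)/2 = 17.15 °C
0.408 Ra = 0.408 × 37.2 = 15.1776 mm/d equivalent
ET₀ = 0.0023 × 15.1776 × (17.15 + 17.8) × √10.7 = 0.0023 × 15.1776 × 34.95 × 3.2711 = 3.9909 mm/d
Over 28 days: 3.9909 × 28 = 111.745 mm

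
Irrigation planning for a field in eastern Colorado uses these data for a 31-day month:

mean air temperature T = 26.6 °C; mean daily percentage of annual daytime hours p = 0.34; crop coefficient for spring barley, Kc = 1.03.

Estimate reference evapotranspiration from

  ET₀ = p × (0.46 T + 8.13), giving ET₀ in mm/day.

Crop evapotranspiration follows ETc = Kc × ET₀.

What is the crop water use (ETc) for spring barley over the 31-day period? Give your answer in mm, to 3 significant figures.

221 mm

ET₀ = 0.34 × (0.46 × 26.6 + 8.13) = 0.34 × 20.366 = 6.9244 mm/d
ETc = Kc × ET₀ = 1.03 × 6.9244 = 7.1321 mm/d
Over 31 days: 7.1321 × 31 = 221.095 mm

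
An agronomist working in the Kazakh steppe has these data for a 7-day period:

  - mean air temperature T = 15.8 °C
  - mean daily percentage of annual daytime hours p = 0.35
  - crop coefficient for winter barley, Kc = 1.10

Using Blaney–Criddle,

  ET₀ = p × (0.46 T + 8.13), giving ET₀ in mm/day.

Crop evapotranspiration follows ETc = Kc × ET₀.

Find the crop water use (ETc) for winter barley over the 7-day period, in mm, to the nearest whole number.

41 mm

ET₀ = 0.35 × (0.46 × 15.8 + 8.13) = 0.35 × 15.398 = 5.3893 mm/d
ETc = Kc × ET₀ = 1.10 × 5.3893 = 5.9282 mm/d
Over 7 days: 5.9282 × 7 = 41.497 mm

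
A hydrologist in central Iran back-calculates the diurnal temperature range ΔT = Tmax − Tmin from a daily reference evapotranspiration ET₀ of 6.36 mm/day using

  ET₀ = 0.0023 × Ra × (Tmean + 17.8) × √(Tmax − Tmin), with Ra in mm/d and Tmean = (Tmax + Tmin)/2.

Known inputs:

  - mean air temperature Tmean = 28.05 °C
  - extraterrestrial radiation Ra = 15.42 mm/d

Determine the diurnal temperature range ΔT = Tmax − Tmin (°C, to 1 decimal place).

15.3 °C

√ΔT = ET₀ / [0.0023 × Ra × (Tmean+17.8)] = 6.36 / (0.0023 × 15.42 × 45.85) = 3.9112
ΔT = 3.9112² = 15.297 °C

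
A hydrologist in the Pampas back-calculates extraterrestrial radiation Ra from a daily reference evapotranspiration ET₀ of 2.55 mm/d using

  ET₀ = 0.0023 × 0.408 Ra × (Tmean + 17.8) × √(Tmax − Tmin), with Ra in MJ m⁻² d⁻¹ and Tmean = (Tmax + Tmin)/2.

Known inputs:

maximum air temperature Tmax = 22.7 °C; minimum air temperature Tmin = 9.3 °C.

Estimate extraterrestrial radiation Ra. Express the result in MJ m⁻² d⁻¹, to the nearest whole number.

22 MJ m⁻² d⁻¹

Tmean = (22.7+9.3)/2 = 16.00 °C; ΔT = 13.4
Ra = ET₀ / [0.0023 × 0.408 × (Tmean+17.8) × √ΔT]
   = 2.55 / (0.0023 × 0.408 × 33.80 × 3.6606) = 21.963 MJ m⁻² d⁻¹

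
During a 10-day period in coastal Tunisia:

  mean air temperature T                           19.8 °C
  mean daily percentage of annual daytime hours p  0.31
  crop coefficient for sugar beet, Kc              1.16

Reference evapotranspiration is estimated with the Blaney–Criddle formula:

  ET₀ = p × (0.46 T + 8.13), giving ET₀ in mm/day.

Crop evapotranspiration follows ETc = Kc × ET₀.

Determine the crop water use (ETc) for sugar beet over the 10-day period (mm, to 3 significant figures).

ET₀ = 0.31 × (0.46 × 19.8 + 8.13) = 0.31 × 17.238 = 5.3438 mm/d
ETc = Kc × ET₀ = 1.16 × 5.3438 = 6.1988 mm/d
Over 10 days: 6.1988 × 10 = 61.988 mm

62.0 mm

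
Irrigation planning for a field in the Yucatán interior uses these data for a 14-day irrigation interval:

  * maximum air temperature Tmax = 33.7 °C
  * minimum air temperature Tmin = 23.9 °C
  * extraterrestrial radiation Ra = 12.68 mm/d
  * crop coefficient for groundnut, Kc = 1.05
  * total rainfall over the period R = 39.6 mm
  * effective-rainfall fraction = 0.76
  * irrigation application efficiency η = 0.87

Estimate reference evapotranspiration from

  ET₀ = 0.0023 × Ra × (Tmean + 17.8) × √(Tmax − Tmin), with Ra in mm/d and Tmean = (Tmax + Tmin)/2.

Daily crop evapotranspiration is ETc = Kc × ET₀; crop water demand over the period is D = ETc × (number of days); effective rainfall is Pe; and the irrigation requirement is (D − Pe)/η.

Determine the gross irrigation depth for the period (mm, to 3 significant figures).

37.3 mm

Tmean = (33.7 + 23.9)/2 = 28.80 °C
ET₀ = 0.0023 × 12.68 × (28.80 + 17.8) × √9.8 = 0.0023 × 12.68 × 46.60 × 3.1305 = 4.2545 mm/d
ETc = Kc × ET₀ = 1.05 × 4.2545 = 4.4672 mm/d
Crop demand D = ETc × 14 d = 4.4672 × 14 = 62.541 mm
Pe = 0.76 × 39.6 = 30.096 mm
D − Pe = 62.541 − 30.096 = 32.445 mm
Gross irrigation = 32.445 / 0.87 = 37.293 mm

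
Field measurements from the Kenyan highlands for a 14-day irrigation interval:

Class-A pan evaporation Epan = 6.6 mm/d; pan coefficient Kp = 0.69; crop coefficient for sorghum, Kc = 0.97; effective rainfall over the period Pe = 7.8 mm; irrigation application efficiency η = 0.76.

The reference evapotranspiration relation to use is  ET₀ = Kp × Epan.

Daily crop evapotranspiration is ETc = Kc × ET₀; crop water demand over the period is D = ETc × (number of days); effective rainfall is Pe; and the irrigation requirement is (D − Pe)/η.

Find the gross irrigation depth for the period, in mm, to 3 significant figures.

71.1 mm

ET₀ = 0.69 × 6.6 = 4.5540 mm/d
ETc = Kc × ET₀ = 0.97 × 4.5540 = 4.4174 mm/d
Crop demand D = ETc × 14 d = 4.4174 × 14 = 61.844 mm
D − Pe = 61.844 − 7.8 = 54.044 mm
Gross irrigation = 54.044 / 0.76 = 71.111 mm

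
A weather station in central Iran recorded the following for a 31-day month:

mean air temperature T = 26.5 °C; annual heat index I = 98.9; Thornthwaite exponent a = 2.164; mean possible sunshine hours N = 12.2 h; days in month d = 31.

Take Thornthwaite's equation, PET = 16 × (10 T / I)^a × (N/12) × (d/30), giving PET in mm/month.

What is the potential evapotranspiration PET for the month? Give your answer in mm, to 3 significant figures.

10T/I = 10 × 26.5 / 98.9 = 2.6795
(10T/I)^a = 2.6795^2.164 = 8.4393
Uncorrected PET = 16 × 8.4393 = 135.029 mm
Correction = (N/12)(d/30) = (12.2/12)(31/30) = 1.0506
PET = 135.029 × 1.0506 = 141.861 mm/month

142 mm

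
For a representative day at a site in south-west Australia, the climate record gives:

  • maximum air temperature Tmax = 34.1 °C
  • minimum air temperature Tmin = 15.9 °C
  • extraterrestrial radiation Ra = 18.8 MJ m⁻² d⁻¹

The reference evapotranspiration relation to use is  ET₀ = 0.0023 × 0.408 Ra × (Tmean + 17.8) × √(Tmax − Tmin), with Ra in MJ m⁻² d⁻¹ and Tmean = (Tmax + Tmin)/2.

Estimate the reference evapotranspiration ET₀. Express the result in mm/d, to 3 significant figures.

3.22 mm/d

Tmean = (34.1 + 15.9)/2 = 25.00 °C
0.408 Ra = 0.408 × 18.8 = 7.6704 mm/d equivalent
ET₀ = 0.0023 × 7.6704 × (25.00 + 17.8) × √18.2 = 0.0023 × 7.6704 × 42.80 × 4.2661 = 3.2212 mm/d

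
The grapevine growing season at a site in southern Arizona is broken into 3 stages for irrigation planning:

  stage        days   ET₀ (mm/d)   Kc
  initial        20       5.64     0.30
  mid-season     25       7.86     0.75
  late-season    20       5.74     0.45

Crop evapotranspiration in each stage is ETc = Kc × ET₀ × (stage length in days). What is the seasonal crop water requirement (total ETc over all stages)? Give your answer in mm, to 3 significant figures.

initial: 0.30 × 5.64 × 20 = 33.84 mm
mid-season: 0.75 × 7.86 × 25 = 147.38 mm
late-season: 0.45 × 5.74 × 20 = 51.66 mm
Seasonal total = 232.88 mm

233 mm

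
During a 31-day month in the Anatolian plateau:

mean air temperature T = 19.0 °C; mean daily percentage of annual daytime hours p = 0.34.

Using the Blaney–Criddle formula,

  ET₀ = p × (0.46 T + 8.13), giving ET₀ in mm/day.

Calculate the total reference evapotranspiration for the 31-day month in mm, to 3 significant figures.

ET₀ = 0.34 × (0.46 × 19.0 + 8.13) = 0.34 × 16.870 = 5.7358 mm/d
Monthly total = 5.7358 × 31 = 177.810 mm

178 mm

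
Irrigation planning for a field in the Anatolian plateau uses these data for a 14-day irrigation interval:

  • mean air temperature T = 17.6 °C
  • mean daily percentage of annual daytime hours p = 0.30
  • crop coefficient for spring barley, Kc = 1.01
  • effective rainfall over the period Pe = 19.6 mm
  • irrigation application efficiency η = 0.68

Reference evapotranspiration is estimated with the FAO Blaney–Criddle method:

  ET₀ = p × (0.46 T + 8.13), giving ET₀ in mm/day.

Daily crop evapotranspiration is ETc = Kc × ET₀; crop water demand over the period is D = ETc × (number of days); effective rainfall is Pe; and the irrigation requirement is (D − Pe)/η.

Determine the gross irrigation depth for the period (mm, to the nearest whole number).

72 mm

ET₀ = 0.30 × (0.46 × 17.6 + 8.13) = 0.30 × 16.226 = 4.8678 mm/d
ETc = Kc × ET₀ = 1.01 × 4.8678 = 4.9165 mm/d
Crop demand D = ETc × 14 d = 4.9165 × 14 = 68.831 mm
D − Pe = 68.831 − 19.6 = 49.231 mm
Gross irrigation = 49.231 / 0.68 = 72.399 mm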